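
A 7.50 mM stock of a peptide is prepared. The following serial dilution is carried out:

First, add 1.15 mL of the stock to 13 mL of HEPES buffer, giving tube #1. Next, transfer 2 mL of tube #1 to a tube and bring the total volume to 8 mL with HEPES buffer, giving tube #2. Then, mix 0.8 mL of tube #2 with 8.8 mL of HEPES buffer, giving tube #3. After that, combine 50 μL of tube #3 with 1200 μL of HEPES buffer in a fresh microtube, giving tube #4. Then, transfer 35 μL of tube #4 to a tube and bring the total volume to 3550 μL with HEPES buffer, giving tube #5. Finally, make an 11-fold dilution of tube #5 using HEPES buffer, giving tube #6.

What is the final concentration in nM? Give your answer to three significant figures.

Step 1: 1.15 mL + 13 mL = 14.15 mL total → factor 14.15/1.15 = 12.304
Step 2: 2 mL brought to 8 mL → factor 8/2 = 4
Step 3: 0.8 mL + 8.8 mL = 9.6 mL total → factor 9.6/0.8 = 12
Step 4: 50 μL + 1200 μL = 1250 μL total → factor 1250/50 = 25
Step 5: 35 μL brought to 3550 μL → factor 3550/35 = 101.43
Step 6: 11-fold → factor 11
Overall dilution factor = 12.304 × 4 × 12 × 25 × 101.43 × 11 = 1.6474 × 10^7
Final = 7.50 mM / 1.6474 × 10^7 = 4.553 × 10^-7 mM = 0.455 nM

0.455 nM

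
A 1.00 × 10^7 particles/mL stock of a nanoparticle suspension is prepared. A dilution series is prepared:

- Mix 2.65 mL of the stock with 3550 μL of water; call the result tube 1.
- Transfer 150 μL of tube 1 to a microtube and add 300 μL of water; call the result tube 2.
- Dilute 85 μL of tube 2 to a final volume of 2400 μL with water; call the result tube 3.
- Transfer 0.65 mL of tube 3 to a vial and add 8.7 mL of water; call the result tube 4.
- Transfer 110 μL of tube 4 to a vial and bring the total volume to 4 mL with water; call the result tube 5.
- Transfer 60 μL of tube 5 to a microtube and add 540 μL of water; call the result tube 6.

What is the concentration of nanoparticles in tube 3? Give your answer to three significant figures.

5.05 × 10^4 particles/mL

Step 1: 2.65 mL + 3550 μL = 6.2 mL total → factor 6.2/2.65 = 2.3396
Step 2: 150 μL + 300 μL = 450 μL total → factor 450/150 = 3
Step 3: 85 μL brought to 2400 μL → factor 2400/85 = 28.235
Dilution factor through tube 3 = 2.3396 × 3 × 28.235 = 198.18
[tube 3] = 1.00 × 10^7 particles/mL / 198.18 = 5.05 × 10^4 particles/mL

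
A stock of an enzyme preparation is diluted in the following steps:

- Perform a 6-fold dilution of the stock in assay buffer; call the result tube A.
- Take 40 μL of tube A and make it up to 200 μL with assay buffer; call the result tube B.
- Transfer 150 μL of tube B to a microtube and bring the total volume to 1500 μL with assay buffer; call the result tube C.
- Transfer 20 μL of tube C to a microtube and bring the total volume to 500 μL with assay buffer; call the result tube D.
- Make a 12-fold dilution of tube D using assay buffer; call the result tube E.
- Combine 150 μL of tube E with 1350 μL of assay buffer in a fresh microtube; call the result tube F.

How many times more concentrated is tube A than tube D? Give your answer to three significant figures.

1.25 × 10^3

Step 1: 6-fold → factor 6
Step 2: 40 μL brought to 200 μL → factor 200/40 = 5
Step 3: 150 μL brought to 1500 μL → factor 1500/150 = 10
Step 4: 20 μL brought to 500 μL → factor 500/20 = 25
Dilution factor to tube A = 6; to tube D = 7500
[tube A]/[tube D] = (factor to tube D)/(factor to tube A) = 7500/6 = 1.25 × 10^3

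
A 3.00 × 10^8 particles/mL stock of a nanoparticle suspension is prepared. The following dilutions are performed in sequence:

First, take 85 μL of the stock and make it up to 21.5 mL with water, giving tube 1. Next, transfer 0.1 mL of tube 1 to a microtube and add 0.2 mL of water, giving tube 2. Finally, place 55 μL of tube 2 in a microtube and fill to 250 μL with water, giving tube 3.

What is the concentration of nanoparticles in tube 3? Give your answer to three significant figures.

8.70 × 10^4 particles/mL

Step 1: 85 μL brought to 21.5 mL → factor 21500/85 = 252.94
Step 2: 0.1 mL + 0.2 mL = 0.3 mL total → factor 0.3/0.1 = 3
Step 3: 55 μL brought to 250 μL → factor 250/55 = 4.5455
Overall dilution factor = 252.94 × 3 × 4.5455 = 3449.2
Final = 3.00 × 10^8 particles/mL / 3449.2 = 8.70 × 10^4 particles/mL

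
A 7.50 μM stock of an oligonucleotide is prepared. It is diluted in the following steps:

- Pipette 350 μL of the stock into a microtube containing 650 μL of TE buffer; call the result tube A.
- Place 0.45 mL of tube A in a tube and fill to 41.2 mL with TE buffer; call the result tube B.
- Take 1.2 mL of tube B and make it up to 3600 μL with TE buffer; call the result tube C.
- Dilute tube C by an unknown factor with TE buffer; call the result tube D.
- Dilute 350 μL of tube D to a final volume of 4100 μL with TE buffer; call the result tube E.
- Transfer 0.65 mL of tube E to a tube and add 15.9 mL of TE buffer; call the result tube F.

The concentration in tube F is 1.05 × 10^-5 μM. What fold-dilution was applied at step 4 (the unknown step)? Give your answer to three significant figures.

Step 1: 350 μL + 650 μL = 1000 μL total → factor 1000/350 = 2.8571
Step 2: 0.45 mL brought to 41.2 mL → factor 41.2/0.45 = 91.556
Step 3: 1.2 mL brought to 3600 μL → factor 3.6/1.2 = 3
Step 4: unknown factor x
Step 5: 350 μL brought to 4100 μL → factor 4100/350 = 11.714
Step 6: 0.65 mL + 15.9 mL = 16.55 mL total → factor 16.55/0.65 = 25.462
Product of known-step factors = 2.3407 × 10^5
Overall factor = 7.50 μM / (1.05 × 10^-5 μM) = 7.1429 × 10^5
x = 7.1429 × 10^5 / 2.3407 × 10^5 = 3.05

3.05-fold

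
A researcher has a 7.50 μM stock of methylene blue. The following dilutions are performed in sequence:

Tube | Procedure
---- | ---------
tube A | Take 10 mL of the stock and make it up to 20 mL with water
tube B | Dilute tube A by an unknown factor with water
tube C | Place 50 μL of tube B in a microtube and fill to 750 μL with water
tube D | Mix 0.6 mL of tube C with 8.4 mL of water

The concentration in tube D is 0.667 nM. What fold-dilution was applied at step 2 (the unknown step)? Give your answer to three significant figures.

Step 1: 10 mL brought to 20 mL → factor 20/10 = 2
Step 2: unknown factor x
Step 3: 50 μL brought to 750 μL → factor 750/50 = 15
Step 4: 0.6 mL + 8.4 mL = 9 mL total → factor 9/0.6 = 15
Product of known-step factors = 450
Overall factor = 7.50 μM / (0.667 nM) = 11244
x = 11244 / 450 = 25.0

25.0-fold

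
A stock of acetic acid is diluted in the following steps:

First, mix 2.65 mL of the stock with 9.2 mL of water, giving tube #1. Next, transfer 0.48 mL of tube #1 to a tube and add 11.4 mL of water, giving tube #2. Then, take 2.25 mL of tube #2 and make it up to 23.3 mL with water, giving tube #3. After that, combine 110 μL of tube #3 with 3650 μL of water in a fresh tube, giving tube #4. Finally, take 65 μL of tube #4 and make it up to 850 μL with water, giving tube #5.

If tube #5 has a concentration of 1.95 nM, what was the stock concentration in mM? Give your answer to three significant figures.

0.999 mM

Step 1: 2.65 mL + 9.2 mL = 11.85 mL total → factor 11.85/2.65 = 4.4717
Step 2: 0.48 mL + 11.4 mL = 11.88 mL total → factor 11.88/0.48 = 24.75
Step 3: 2.25 mL brought to 23.3 mL → factor 23.3/2.25 = 10.356
Step 4: 110 μL + 3650 μL = 3760 μL total → factor 3760/110 = 34.182
Step 5: 65 μL brought to 850 μL → factor 850/65 = 13.077
Overall dilution factor = 4.4717 × 24.75 × 10.356 × 34.182 × 13.077 = 5.123 × 10^5
Stock = 1.95 nM × 5.123 × 10^5 = 9.990 × 10^5 nM = 0.999 mM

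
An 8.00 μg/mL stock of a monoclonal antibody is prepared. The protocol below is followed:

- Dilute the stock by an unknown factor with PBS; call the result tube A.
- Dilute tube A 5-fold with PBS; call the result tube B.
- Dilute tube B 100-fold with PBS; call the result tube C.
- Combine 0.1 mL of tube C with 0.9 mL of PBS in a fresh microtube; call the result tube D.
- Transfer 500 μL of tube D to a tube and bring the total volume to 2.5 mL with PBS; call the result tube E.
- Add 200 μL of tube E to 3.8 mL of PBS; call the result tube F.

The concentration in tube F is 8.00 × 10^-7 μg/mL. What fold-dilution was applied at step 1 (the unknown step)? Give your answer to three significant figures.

Step 1: unknown factor x
Step 2: 5-fold → factor 5
Step 3: 100-fold → factor 100
Step 4: 0.1 mL + 0.9 mL = 1 mL total → factor 1/0.1 = 10
Step 5: 500 μL brought to 2.5 mL → factor 2500/500 = 5
Step 6: 200 μL + 3.8 mL = 4000 μL total → factor 4000/200 = 20
Product of known-step factors = 5 × 10^5
Overall factor = 8.00 μg/mL / (8.00 × 10^-7 μg/mL) = 1 × 10^7
x = 1 × 10^7 / 5 × 10^5 = 20.0

20.0-fold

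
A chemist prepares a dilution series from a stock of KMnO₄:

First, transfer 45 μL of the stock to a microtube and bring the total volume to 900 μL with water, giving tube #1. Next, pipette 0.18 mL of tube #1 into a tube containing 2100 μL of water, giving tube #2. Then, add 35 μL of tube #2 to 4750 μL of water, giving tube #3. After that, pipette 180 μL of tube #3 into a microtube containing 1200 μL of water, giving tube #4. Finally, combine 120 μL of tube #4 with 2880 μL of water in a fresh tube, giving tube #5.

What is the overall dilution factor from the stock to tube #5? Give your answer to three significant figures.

6.64 × 10^6

Step 1: 45 μL brought to 900 μL → factor 900/45 = 20
Step 2: 0.18 mL + 2100 μL = 2.28 mL total → factor 2.28/0.18 = 12.667
Step 3: 35 μL + 4750 μL = 4785 μL total → factor 4785/35 = 136.71
Step 4: 180 μL + 1200 μL = 1380 μL total → factor 1380/180 = 7.6667
Step 5: 120 μL + 2880 μL = 3000 μL total → factor 3000/120 = 25
Overall dilution factor = 20 × 12.667 × 136.71 × 7.6667 × 25 = 6.6382 × 10^6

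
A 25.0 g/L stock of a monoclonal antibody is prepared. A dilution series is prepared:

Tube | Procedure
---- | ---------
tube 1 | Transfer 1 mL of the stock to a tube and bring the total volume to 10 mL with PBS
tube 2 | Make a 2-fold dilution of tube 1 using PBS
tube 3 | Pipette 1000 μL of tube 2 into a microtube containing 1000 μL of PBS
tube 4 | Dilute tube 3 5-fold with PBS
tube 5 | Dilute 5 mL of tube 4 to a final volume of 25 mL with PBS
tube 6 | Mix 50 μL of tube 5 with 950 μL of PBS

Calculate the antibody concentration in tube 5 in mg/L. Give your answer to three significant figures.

25.0 mg/L

Step 1: 1 mL brought to 10 mL → factor 10/1 = 10
Step 2: 2-fold → factor 2
Step 3: 1000 μL + 1000 μL = 2000 μL total → factor 2000/1000 = 2
Step 4: 5-fold → factor 5
Step 5: 5 mL brought to 25 mL → factor 25/5 = 5
Dilution factor through tube 5 = 10 × 2 × 2 × 5 × 5 = 1000
[tube 5] = 25.0 g/L / 1000 = 0.02500 g/L = 25.0 mg/L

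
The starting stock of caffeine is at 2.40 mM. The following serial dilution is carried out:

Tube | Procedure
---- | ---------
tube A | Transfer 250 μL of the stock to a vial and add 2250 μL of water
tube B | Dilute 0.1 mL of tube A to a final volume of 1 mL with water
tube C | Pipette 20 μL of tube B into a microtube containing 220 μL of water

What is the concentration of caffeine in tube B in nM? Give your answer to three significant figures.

2.40 × 10^4 nM

Step 1: 250 μL + 2250 μL = 2500 μL total → factor 2500/250 = 10
Step 2: 0.1 mL brought to 1 mL → factor 1/0.1 = 10
Dilution factor through tube B = 10 × 10 = 100
[tube B] = 2.40 mM / 100 = 0.02400 mM = 2.40 × 10^4 nM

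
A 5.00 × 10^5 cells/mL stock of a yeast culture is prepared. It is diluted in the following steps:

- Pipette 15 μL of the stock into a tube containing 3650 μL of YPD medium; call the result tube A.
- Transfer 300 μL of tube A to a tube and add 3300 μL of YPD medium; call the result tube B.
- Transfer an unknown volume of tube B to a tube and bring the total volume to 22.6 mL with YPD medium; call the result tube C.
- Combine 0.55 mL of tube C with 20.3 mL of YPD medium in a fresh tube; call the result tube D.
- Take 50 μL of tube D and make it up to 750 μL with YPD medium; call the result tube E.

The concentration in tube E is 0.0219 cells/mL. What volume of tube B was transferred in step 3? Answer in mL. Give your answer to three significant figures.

Step 1: 15 μL + 3650 μL = 3665 μL total → factor 3665/15 = 244.33
Step 2: 300 μL + 3300 μL = 3600 μL total → factor 3600/300 = 12
Step 3: v brought to 22.6 mL → factor = 22.6 mL/v
Step 4: 0.55 mL + 20.3 mL = 20.85 mL total → factor 20.85/0.55 = 37.909
Step 5: 50 μL brought to 750 μL → factor 750/50 = 15
Product of known-step factors = 1.6672 × 10^6
Overall factor = 5.00 × 10^5 cells/mL / (0.0219 cells/mL) = 2.2831 × 10^7
Step-3 factor = 2.2831 × 10^7 / 1.6672 × 10^6 = 13.694
v = 22.6 mL / 13.694 = 1.65 mL

1.65 mL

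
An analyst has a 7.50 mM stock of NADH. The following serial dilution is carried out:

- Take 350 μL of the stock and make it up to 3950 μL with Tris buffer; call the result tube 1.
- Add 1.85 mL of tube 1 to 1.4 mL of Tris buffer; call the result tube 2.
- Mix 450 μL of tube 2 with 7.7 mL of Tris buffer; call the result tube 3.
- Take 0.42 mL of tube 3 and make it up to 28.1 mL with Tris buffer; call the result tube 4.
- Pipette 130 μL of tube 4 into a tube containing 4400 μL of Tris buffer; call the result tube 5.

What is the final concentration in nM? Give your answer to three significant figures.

8.96 nM

Step 1: 350 μL brought to 3950 μL → factor 3950/350 = 11.286
Step 2: 1.85 mL + 1.4 mL = 3.25 mL total → factor 3.25/1.85 = 1.7568
Step 3: 450 μL + 7.7 mL = 8150 μL total → factor 8150/450 = 18.111
Step 4: 0.42 mL brought to 28.1 mL → factor 28.1/0.42 = 66.905
Step 5: 130 μL + 4400 μL = 4530 μL total → factor 4530/130 = 34.846
Overall dilution factor = 11.286 × 1.7568 × 18.111 × 66.905 × 34.846 = 8.3714 × 10^5
Final = 7.50 mM / 8.3714 × 10^5 = 8.959 × 10^-6 mM = 8.96 nM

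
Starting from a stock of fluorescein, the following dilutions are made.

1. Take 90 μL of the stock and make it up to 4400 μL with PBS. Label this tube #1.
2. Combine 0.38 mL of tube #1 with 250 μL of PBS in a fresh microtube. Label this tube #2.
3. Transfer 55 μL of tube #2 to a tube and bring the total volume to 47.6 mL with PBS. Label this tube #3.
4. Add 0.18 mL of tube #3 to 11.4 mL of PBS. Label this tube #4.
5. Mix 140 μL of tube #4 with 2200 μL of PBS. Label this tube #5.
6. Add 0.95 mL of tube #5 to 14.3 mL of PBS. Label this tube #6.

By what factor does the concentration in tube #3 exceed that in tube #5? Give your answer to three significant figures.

1.08 × 10^3

Step 1: 90 μL brought to 4400 μL → factor 4400/90 = 48.889
Step 2: 0.38 mL + 250 μL = 0.63 mL total → factor 0.63/0.38 = 1.6579
Step 3: 55 μL brought to 47.6 mL → factor 47600/55 = 865.45
Step 4: 0.18 mL + 11.4 mL = 11.58 mL total → factor 11.58/0.18 = 64.333
Step 5: 140 μL + 2200 μL = 2340 μL total → factor 2340/140 = 16.714
Dilution factor to tube #3 = 70147; to tube #5 = 7.5428 × 10^7
[tube #3]/[tube #5] = (factor to tube #5)/(factor to tube #3) = 7.5428 × 10^7/70147 = 1.08 × 10^3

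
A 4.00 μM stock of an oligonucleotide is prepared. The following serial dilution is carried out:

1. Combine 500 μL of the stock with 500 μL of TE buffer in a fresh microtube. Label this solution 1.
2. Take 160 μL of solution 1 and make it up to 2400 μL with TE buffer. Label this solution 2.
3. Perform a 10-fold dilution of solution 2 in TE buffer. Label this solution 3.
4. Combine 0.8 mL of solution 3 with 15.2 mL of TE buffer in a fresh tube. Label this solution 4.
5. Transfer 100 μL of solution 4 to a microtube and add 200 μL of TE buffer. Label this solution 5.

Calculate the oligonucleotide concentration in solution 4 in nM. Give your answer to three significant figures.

Step 1: 500 μL + 500 μL = 1000 μL total → factor 1000/500 = 2
Step 2: 160 μL brought to 2400 μL → factor 2400/160 = 15
Step 3: 10-fold → factor 10
Step 4: 0.8 mL + 15.2 mL = 16 mL total → factor 16/0.8 = 20
Dilution factor through solution 4 = 2 × 15 × 10 × 20 = 6000
[solution 4] = 4.00 μM / 6000 = 0.0006667 μM = 0.667 nM

0.667 nM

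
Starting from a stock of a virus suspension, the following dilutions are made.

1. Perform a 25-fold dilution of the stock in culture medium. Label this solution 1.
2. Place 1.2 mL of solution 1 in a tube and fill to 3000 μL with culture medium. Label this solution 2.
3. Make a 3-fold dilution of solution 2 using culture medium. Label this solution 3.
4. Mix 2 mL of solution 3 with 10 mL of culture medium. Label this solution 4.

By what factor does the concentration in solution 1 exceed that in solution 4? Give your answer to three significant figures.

Step 1: 25-fold → factor 25
Step 2: 1.2 mL brought to 3000 μL → factor 3/1.2 = 2.5
Step 3: 3-fold → factor 3
Step 4: 2 mL + 10 mL = 12 mL total → factor 12/2 = 6
Dilution factor to solution 1 = 25; to solution 4 = 1125
[solution 1]/[solution 4] = (factor to solution 4)/(factor to solution 1) = 1125/25 = 45.0

45.0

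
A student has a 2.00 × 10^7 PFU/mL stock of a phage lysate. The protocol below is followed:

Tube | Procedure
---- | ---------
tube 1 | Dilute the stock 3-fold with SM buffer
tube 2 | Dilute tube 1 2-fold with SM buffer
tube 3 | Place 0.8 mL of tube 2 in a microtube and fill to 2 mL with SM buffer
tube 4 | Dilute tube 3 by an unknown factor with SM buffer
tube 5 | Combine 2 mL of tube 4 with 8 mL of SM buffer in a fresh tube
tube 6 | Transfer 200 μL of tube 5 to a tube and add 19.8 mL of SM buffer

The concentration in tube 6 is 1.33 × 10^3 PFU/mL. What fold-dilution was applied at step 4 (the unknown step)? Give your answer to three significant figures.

2.01-fold

Step 1: 3-fold → factor 3
Step 2: 2-fold → factor 2
Step 3: 0.8 mL brought to 2 mL → factor 2/0.8 = 2.5
Step 4: unknown factor x
Step 5: 2 mL + 8 mL = 10 mL total → factor 10/2 = 5
Step 6: 200 μL + 19.8 mL = 20000 μL total → factor 20000/200 = 100
Product of known-step factors = 7500
Overall factor = 2.00 × 10^7 PFU/mL / (1.33 × 10^3 PFU/mL) = 15038
x = 15038 / 7500 = 2.01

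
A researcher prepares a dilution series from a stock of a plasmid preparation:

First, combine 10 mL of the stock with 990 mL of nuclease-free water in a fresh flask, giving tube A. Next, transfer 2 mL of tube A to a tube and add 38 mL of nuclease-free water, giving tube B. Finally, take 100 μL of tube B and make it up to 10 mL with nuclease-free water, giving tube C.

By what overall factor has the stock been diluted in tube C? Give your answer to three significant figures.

Step 1: 10 mL + 990 mL = 1000 mL total → factor 1000/10 = 100
Step 2: 2 mL + 38 mL = 40 mL total → factor 40/2 = 20
Step 3: 100 μL brought to 10 mL → factor 10000/100 = 100
Overall dilution factor = 100 × 20 × 100 = 2 × 10^5

2.00 × 10^5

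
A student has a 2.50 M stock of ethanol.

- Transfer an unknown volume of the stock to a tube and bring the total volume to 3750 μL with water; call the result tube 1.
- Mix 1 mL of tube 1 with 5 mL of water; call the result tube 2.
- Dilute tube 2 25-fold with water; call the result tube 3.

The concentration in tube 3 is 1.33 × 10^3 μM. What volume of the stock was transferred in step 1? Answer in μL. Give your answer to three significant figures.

Step 1: v brought to 3750 μL → factor = 3750 μL/v
Step 2: 1 mL + 5 mL = 6 mL total → factor 6/1 = 6
Step 3: 25-fold → factor 25
Product of known-step factors = 150
Overall factor = 2.50 M / (1.33 × 10^3 μM) = 1879.7
Step-1 factor = 1879.7 / 150 = 12.531
v = 3750 μL / 12.531 = 299 μL

299 μL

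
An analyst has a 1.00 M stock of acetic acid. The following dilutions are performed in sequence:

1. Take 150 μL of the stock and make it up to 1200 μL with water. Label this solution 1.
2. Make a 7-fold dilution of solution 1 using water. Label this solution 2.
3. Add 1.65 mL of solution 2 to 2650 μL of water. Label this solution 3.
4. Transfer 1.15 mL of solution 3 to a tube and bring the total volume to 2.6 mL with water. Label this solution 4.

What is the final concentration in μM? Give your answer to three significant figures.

3.03 × 10^3 μM

Step 1: 150 μL brought to 1200 μL → factor 1200/150 = 8
Step 2: 7-fold → factor 7
Step 3: 1.65 mL + 2650 μL = 4.3 mL total → factor 4.3/1.65 = 2.6061
Step 4: 1.15 mL brought to 2.6 mL → factor 2.6/1.15 = 2.2609
Overall dilution factor = 8 × 7 × 2.6061 × 2.2609 = 329.95
Final = 1.00 M / 329.95 = 0.003031 M = 3.03 × 10^3 μM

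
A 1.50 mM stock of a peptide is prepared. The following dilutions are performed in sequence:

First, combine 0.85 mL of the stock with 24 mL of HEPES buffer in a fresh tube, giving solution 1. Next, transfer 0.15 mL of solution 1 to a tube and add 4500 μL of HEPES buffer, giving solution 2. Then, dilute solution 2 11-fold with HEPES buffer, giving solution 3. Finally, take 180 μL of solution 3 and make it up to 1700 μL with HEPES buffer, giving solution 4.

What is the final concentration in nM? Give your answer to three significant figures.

15.9 nM

Step 1: 0.85 mL + 24 mL = 24.85 mL total → factor 24.85/0.85 = 29.235
Step 2: 0.15 mL + 4500 μL = 4.65 mL total → factor 4.65/0.15 = 31
Step 3: 11-fold → factor 11
Step 4: 180 μL brought to 1700 μL → factor 1700/180 = 9.4444
Overall dilution factor = 29.235 × 31 × 11 × 9.4444 = 94154
Final = 1.50 mM / 94154 = 1.593 × 10^-5 mM = 15.9 nM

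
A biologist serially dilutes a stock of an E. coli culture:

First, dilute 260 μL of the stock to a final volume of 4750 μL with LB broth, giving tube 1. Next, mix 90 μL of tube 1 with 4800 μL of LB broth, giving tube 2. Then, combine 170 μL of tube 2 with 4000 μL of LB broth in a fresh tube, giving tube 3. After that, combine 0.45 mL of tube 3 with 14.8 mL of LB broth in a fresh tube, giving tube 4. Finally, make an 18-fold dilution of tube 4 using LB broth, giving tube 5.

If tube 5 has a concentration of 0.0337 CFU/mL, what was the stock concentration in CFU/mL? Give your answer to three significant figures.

5.01 × 10^5 CFU/mL

Step 1: 260 μL brought to 4750 μL → factor 4750/260 = 18.269
Step 2: 90 μL + 4800 μL = 4890 μL total → factor 4890/90 = 54.333
Step 3: 170 μL + 4000 μL = 4170 μL total → factor 4170/170 = 24.529
Step 4: 0.45 mL + 14.8 mL = 15.25 mL total → factor 15.25/0.45 = 33.889
Step 5: 18-fold → factor 18
Overall dilution factor = 18.269 × 54.333 × 24.529 × 33.889 × 18 = 1.4853 × 10^7
Stock = 0.0337 CFU/mL × 1.4853 × 10^7 = 5.01 × 10^5 CFU/mL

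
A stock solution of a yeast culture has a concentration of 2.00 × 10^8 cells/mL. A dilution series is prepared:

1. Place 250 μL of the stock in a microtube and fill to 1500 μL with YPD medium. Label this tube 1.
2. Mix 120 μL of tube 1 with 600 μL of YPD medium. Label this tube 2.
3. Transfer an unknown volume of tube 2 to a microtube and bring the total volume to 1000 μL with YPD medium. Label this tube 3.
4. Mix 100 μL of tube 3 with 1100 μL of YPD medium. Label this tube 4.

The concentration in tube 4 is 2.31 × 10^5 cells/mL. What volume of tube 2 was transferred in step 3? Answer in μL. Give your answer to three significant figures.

Step 1: 250 μL brought to 1500 μL → factor 1500/250 = 6
Step 2: 120 μL + 600 μL = 720 μL total → factor 720/120 = 6
Step 3: v brought to 1000 μL → factor = 1000 μL/v
Step 4: 100 μL + 1100 μL = 1200 μL total → factor 1200/100 = 12
Product of known-step factors = 432
Overall factor = 2.00 × 10^8 cells/mL / (2.31 × 10^5 cells/mL) = 865.8
Step-3 factor = 865.8 / 432 = 2.0042
v = 1000 μL / 2.0042 = 499 μL

499 μL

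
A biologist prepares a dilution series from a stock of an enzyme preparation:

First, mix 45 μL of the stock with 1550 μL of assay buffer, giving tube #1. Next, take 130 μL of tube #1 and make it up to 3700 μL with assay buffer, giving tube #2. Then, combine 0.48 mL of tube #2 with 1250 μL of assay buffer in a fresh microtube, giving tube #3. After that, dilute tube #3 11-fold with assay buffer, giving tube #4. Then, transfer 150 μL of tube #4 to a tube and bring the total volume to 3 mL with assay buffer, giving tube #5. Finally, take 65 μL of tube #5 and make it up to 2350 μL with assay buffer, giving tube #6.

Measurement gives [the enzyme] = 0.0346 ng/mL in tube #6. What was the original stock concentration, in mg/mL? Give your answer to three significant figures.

1.00 mg/mL

Step 1: 45 μL + 1550 μL = 1595 μL total → factor 1595/45 = 35.444
Step 2: 130 μL brought to 3700 μL → factor 3700/130 = 28.462
Step 3: 0.48 mL + 1250 μL = 1.73 mL total → factor 1.73/0.48 = 3.6042
Step 4: 11-fold → factor 11
Step 5: 150 μL brought to 3 mL → factor 3000/150 = 20
Step 6: 65 μL brought to 2350 μL → factor 2350/65 = 36.154
Overall dilution factor = 35.444 × 28.462 × 3.6042 × 11 × 20 × 36.154 = 2.8919 × 10^7
Stock = 0.0346 ng/mL × 2.8919 × 10^7 = 1.001 × 10^6 ng/mL = 1.00 mg/mL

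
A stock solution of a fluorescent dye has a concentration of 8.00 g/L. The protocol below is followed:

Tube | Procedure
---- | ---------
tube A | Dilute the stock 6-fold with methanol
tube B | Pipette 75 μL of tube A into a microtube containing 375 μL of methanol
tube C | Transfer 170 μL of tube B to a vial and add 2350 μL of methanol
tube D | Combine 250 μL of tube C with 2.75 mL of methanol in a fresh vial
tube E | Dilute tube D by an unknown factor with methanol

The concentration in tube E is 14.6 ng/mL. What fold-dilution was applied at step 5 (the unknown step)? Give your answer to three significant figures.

85.6-fold

Step 1: 6-fold → factor 6
Step 2: 75 μL + 375 μL = 450 μL total → factor 450/75 = 6
Step 3: 170 μL + 2350 μL = 2520 μL total → factor 2520/170 = 14.824
Step 4: 250 μL + 2.75 mL = 3000 μL total → factor 3000/250 = 12
Step 5: unknown factor x
Product of known-step factors = 6403.8
Overall factor = 8.00 g/L / (14.6 ng/mL) = 5.4795 × 10^5
x = 5.4795 × 10^5 / 6403.8 = 85.6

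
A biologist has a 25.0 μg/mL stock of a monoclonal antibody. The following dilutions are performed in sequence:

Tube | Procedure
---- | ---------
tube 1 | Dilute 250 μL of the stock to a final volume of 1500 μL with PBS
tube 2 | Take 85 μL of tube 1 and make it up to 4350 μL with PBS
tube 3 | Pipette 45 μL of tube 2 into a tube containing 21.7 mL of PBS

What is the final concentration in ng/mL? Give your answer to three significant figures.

Step 1: 250 μL brought to 1500 μL → factor 1500/250 = 6
Step 2: 85 μL brought to 4350 μL → factor 4350/85 = 51.176
Step 3: 45 μL + 21.7 mL = 21745 μL total → factor 21745/45 = 483.22
Overall dilution factor = 6 × 51.176 × 483.22 = 1.4838 × 10^5
Final = 25.0 μg/mL / 1.4838 × 10^5 = 0.0001685 μg/mL = 0.168 ng/mL

0.168 ng/mL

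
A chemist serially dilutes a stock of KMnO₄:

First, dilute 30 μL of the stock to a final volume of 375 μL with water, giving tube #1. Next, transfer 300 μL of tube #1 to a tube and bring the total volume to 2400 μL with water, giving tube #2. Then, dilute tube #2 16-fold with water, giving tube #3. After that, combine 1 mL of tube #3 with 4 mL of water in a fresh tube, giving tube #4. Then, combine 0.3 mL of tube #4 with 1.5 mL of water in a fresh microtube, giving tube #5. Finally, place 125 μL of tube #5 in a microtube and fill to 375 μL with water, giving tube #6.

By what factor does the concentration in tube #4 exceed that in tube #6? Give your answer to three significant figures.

Step 1: 30 μL brought to 375 μL → factor 375/30 = 12.5
Step 2: 300 μL brought to 2400 μL → factor 2400/300 = 8
Step 3: 16-fold → factor 16
Step 4: 1 mL + 4 mL = 5 mL total → factor 5/1 = 5
Step 5: 0.3 mL + 1.5 mL = 1.8 mL total → factor 1.8/0.3 = 6
Step 6: 125 μL brought to 375 μL → factor 375/125 = 3
Dilution factor to tube #4 = 8000; to tube #6 = 1.44 × 10^5
[tube #4]/[tube #6] = (factor to tube #6)/(factor to tube #4) = 1.44 × 10^5/8000 = 18.0

18.0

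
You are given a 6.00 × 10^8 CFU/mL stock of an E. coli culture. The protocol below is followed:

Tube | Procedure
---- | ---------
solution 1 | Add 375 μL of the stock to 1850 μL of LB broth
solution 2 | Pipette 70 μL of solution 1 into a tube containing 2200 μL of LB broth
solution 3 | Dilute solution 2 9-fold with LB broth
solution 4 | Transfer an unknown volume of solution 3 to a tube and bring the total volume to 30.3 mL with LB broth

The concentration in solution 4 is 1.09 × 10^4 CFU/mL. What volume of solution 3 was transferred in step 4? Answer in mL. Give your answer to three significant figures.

Step 1: 375 μL + 1850 μL = 2225 μL total → factor 2225/375 = 5.9333
Step 2: 70 μL + 2200 μL = 2270 μL total → factor 2270/70 = 32.429
Step 3: 9-fold → factor 9
Step 4: v brought to 30.3 mL → factor = 30.3 mL/v
Product of known-step factors = 1731.7
Overall factor = 6.00 × 10^8 CFU/mL / (1.09 × 10^4 CFU/mL) = 55046
Step-4 factor = 55046 / 1731.7 = 31.787
v = 30.3 mL / 31.787 = 0.953 mL

0.953 mL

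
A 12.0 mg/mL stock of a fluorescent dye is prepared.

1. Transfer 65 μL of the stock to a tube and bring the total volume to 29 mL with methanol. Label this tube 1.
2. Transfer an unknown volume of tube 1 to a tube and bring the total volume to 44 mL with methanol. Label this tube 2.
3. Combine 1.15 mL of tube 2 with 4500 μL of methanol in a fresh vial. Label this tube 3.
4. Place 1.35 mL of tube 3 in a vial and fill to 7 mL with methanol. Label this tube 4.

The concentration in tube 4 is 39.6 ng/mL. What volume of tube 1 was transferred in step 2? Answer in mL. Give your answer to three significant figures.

Step 1: 65 μL brought to 29 mL → factor 29000/65 = 446.15
Step 2: v brought to 44 mL → factor = 44 mL/v
Step 3: 1.15 mL + 4500 μL = 5.65 mL total → factor 5.65/1.15 = 4.913
Step 4: 1.35 mL brought to 7 mL → factor 7/1.35 = 5.1852
Product of known-step factors = 11366
Overall factor = 12.0 mg/mL / (39.6 ng/mL) = 3.0303 × 10^5
Step-2 factor = 3.0303 × 10^5 / 11366 = 26.662
v = 44 mL / 26.662 = 1.65 mL

1.65 mL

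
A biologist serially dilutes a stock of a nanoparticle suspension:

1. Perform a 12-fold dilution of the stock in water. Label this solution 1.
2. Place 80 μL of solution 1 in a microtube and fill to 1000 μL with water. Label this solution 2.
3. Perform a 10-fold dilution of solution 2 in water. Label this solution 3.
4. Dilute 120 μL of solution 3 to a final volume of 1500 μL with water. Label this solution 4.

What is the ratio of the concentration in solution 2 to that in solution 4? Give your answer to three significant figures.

125

Step 1: 12-fold → factor 12
Step 2: 80 μL brought to 1000 μL → factor 1000/80 = 12.5
Step 3: 10-fold → factor 10
Step 4: 120 μL brought to 1500 μL → factor 1500/120 = 12.5
Dilution factor to solution 2 = 150; to solution 4 = 18750
[solution 2]/[solution 4] = (factor to solution 4)/(factor to solution 2) = 18750/150 = 125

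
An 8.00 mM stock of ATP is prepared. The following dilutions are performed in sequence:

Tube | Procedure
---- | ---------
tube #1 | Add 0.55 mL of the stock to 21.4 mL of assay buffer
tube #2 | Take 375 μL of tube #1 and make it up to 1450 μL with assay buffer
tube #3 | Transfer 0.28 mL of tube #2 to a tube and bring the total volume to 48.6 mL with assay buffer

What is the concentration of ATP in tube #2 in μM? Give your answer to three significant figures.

Step 1: 0.55 mL + 21.4 mL = 21.95 mL total → factor 21.95/0.55 = 39.909
Step 2: 375 μL brought to 1450 μL → factor 1450/375 = 3.8667
Dilution factor through tube #2 = 39.909 × 3.8667 = 154.32
[tube #2] = 8.00 mM / 154.32 = 0.05184 mM = 51.8 μM

51.8 μM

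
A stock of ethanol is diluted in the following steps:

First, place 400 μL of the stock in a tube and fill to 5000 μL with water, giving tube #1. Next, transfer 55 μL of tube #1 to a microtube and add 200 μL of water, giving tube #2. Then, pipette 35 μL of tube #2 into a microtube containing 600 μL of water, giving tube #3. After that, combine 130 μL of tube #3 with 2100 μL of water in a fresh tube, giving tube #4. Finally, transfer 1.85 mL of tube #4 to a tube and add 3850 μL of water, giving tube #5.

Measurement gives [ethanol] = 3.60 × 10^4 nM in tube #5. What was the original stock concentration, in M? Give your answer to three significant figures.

2.00 M

Step 1: 400 μL brought to 5000 μL → factor 5000/400 = 12.5
Step 2: 55 μL + 200 μL = 255 μL total → factor 255/55 = 4.6364
Step 3: 35 μL + 600 μL = 635 μL total → factor 635/35 = 18.143
Step 4: 130 μL + 2100 μL = 2230 μL total → factor 2230/130 = 17.154
Step 5: 1.85 mL + 3850 μL = 5.7 mL total → factor 5.7/1.85 = 3.0811
Overall dilution factor = 12.5 × 4.6364 × 18.143 × 17.154 × 3.0811 = 55572
Stock = 3.60 × 10^4 nM × 55572 = 2.001 × 10^9 nM = 2.00 M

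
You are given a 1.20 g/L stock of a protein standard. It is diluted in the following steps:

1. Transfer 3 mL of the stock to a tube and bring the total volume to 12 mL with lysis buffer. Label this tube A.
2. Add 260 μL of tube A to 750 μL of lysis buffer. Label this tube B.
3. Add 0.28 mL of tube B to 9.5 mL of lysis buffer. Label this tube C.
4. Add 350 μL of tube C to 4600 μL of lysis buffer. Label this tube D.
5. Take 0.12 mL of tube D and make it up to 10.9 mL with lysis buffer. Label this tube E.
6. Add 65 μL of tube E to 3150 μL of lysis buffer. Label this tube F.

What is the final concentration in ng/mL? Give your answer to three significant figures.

0.0348 ng/mL

Step 1: 3 mL brought to 12 mL → factor 12/3 = 4
Step 2: 260 μL + 750 μL = 1010 μL total → factor 1010/260 = 3.8846
Step 3: 0.28 mL + 9.5 mL = 9.78 mL total → factor 9.78/0.28 = 34.929
Step 4: 350 μL + 4600 μL = 4950 μL total → factor 4950/350 = 14.143
Step 5: 0.12 mL brought to 10.9 mL → factor 10.9/0.12 = 90.833
Step 6: 65 μL + 3150 μL = 3215 μL total → factor 3215/65 = 49.462
Overall dilution factor = 4 × 3.8846 × 34.929 × 14.143 × 90.833 × 49.462 = 3.4486 × 10^7
Final = 1.20 g/L / 3.4486 × 10^7 = 3.480 × 10^-8 g/L = 0.0348 ng/mL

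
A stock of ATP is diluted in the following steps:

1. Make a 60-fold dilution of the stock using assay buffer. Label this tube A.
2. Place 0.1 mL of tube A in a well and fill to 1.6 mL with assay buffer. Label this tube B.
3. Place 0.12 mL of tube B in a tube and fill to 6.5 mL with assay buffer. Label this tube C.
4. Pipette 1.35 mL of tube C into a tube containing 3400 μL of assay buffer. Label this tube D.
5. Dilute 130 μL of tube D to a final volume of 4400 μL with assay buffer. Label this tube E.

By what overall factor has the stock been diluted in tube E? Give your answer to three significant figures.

Step 1: 60-fold → factor 60
Step 2: 0.1 mL brought to 1.6 mL → factor 1.6/0.1 = 16
Step 3: 0.12 mL brought to 6.5 mL → factor 6.5/0.12 = 54.167
Step 4: 1.35 mL + 3400 μL = 4.75 mL total → factor 4.75/1.35 = 3.5185
Step 5: 130 μL brought to 4400 μL → factor 4400/130 = 33.846
Overall dilution factor = 60 × 16 × 54.167 × 3.5185 × 33.846 = 6.1926 × 10^6

6.19 × 10^6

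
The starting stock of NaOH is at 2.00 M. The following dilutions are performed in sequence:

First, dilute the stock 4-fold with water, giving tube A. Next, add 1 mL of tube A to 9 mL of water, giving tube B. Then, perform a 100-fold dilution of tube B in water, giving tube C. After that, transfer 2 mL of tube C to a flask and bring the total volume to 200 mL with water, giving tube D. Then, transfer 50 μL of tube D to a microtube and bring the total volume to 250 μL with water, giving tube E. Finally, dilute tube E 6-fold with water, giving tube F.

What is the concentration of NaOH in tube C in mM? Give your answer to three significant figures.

Step 1: 4-fold → factor 4
Step 2: 1 mL + 9 mL = 10 mL total → factor 10/1 = 10
Step 3: 100-fold → factor 100
Dilution factor through tube C = 4 × 10 × 100 = 4000
[tube C] = 2.00 M / 4000 = 0.0005000 M = 0.500 mM

0.500 mM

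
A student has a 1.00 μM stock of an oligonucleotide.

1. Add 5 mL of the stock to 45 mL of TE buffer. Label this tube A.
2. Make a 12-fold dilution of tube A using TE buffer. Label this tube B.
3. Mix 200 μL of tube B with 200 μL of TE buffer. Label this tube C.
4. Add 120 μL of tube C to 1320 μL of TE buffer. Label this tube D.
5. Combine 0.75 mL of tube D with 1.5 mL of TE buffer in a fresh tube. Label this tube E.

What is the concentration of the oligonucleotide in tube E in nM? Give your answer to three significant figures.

Step 1: 5 mL + 45 mL = 50 mL total → factor 50/5 = 10
Step 2: 12-fold → factor 12
Step 3: 200 μL + 200 μL = 400 μL total → factor 400/200 = 2
Step 4: 120 μL + 1320 μL = 1440 μL total → factor 1440/120 = 12
Step 5: 0.75 mL + 1.5 mL = 2.25 mL total → factor 2.25/0.75 = 3
Overall dilution factor = 10 × 12 × 2 × 12 × 3 = 8640
Final = 1.00 μM / 8640 = 0.0001157 μM = 0.116 nM

0.116 nM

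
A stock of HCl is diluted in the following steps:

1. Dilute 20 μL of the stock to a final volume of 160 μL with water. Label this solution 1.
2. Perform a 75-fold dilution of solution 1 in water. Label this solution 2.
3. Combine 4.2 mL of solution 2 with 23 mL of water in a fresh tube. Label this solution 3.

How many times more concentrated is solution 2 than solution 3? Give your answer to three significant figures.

Step 1: 20 μL brought to 160 μL → factor 160/20 = 8
Step 2: 75-fold → factor 75
Step 3: 4.2 mL + 23 mL = 27.2 mL total → factor 27.2/4.2 = 6.4762
Dilution factor to solution 2 = 600; to solution 3 = 3885.7
[solution 2]/[solution 3] = (factor to solution 3)/(factor to solution 2) = 3885.7/600 = 6.48

6.48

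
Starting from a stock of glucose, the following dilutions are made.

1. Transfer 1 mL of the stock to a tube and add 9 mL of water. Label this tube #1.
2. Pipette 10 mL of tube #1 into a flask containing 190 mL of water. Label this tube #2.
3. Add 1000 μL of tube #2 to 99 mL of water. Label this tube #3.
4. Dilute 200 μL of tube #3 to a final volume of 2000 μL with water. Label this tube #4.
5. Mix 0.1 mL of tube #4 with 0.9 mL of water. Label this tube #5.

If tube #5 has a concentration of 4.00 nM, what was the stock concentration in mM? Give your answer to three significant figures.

8.00 mM

Step 1: 1 mL + 9 mL = 10 mL total → factor 10/1 = 10
Step 2: 10 mL + 190 mL = 200 mL total → factor 200/10 = 20
Step 3: 1000 μL + 99 mL = 1 × 10^5 μL total → factor 1 × 10^5/1000 = 100
Step 4: 200 μL brought to 2000 μL → factor 2000/200 = 10
Step 5: 0.1 mL + 0.9 mL = 1 mL total → factor 1/0.1 = 10
Overall dilution factor = 10 × 20 × 100 × 10 × 10 = 2 × 10^6
Stock = 4.00 nM × 2 × 10^6 = 8.000 × 10^6 nM = 8.00 mM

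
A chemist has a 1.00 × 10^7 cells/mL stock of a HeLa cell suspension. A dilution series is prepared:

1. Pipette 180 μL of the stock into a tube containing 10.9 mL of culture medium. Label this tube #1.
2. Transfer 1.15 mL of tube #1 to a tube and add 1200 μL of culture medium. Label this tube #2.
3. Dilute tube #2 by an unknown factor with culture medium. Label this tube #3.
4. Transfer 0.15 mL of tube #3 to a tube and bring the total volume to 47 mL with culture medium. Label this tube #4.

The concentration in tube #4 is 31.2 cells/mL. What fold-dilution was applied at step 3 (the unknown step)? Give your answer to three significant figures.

8.13-fold

Step 1: 180 μL + 10.9 mL = 11080 μL total → factor 11080/180 = 61.556
Step 2: 1.15 mL + 1200 μL = 2.35 mL total → factor 2.35/1.15 = 2.0435
Step 3: unknown factor x
Step 4: 0.15 mL brought to 47 mL → factor 47/0.15 = 313.33
Product of known-step factors = 39413
Overall factor = 1.00 × 10^7 cells/mL / (31.2 cells/mL) = 3.2051 × 10^5
x = 3.2051 × 10^5 / 39413 = 8.13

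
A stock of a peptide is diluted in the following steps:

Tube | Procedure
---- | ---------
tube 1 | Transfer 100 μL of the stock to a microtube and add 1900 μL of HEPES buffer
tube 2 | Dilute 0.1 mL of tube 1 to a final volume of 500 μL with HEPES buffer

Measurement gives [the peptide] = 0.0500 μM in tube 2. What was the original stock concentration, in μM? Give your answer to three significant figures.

Step 1: 100 μL + 1900 μL = 2000 μL total → factor 2000/100 = 20
Step 2: 0.1 mL brought to 500 μL → factor 0.5/0.1 = 5
Overall dilution factor = 20 × 5 = 100
Stock = 0.0500 μM × 100 = 5.00 μM

5.00 μM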